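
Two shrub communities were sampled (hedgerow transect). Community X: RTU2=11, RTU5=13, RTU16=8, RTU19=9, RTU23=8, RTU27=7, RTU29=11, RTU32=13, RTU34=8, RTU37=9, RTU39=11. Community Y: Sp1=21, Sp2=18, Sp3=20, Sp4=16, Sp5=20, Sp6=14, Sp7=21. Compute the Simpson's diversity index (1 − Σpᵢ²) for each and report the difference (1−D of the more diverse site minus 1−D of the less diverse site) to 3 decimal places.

Community X: N=108, proportions 0.10185, 0.12037, 0.07407, 0.08333, 0.07407, 0.06481, 0.10185, 0.12037, 0.07407, 0.08333, 0.10185, giving 1−D = 0.90535 (working shown to 5 dp, full precision carried).
Community Y: N=130, proportions 0.16154, 0.13846, 0.15385, 0.12308, 0.15385, 0.10769, 0.16154, giving 1−D = 0.85456.
Difference = |0.90535 − 0.85456| = 0.05079, i.e. 0.051 to 3 decimal places.

0.051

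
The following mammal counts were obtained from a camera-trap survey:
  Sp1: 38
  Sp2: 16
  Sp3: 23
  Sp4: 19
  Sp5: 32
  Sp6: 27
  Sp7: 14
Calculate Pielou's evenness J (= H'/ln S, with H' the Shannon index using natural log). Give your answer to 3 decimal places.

0.971

Total N = 38+16+23+19+32+27+14 = 169, so the proportions are 0.22485, 0.09467, 0.13609, 0.11243, 0.18935, 0.15976, 0.08284 (working shown to 5 dp, full precision carried).
H' = −Σ pᵢ ln pᵢ = −((-0.33555) + (-0.22318) + (-0.27143) + (-0.24570) + (-0.31511) + (-0.29302) + (-0.20634)) = 1.89032.
With S = 7 species, ln S = 1.94591, so J = 1.89032/1.94591 = 0.97143, i.e. 0.971 to 3 decimal places.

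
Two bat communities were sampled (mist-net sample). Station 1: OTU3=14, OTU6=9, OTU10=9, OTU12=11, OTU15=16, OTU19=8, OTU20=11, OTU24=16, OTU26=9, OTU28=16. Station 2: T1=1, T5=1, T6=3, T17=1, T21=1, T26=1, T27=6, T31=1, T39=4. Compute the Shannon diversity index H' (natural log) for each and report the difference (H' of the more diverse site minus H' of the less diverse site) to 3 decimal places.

0.355

Station 1: N=119, proportions 0.11764706, 0.07563025, 0.07563025, 0.09243697, 0.13445378, 0.06722689, 0.09243697, 0.13445378, 0.07563025, 0.13445378, giving H' = 2.26865834 (working shown to 8 dp, full precision carried).
Station 2: N=19, proportions 0.05263158, 0.05263158, 0.15789474, 0.05263158, 0.05263158, 0.05263158, 0.31578947, 0.05263158, 0.21052632, giving H' = 1.91330366.
Difference = |2.26865834 − 1.91330366| = 0.35535468, i.e. 0.355 to 3 decimal places.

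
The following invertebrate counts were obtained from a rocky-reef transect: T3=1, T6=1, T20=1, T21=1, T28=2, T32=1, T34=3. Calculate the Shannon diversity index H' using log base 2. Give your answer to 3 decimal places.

Total N = 1+1+1+1+2+1+3 = 10, so the proportions are 0.1, 0.1, 0.1, 0.1, 0.2, 0.1, 0.3 (working shown to 5 dp, full precision carried).
Each pᵢ log₂ pᵢ term: 0.1×(-3.32193)=-0.33219, 0.1×(-3.32193)=-0.33219, 0.1×(-3.32193)=-0.33219, 0.1×(-3.32193)=-0.33219, 0.2×(-2.32193)=-0.46439, 0.1×(-3.32193)=-0.33219, 0.3×(-1.73697)=-0.52109.
Sum = -2.64644, so H' = 2.646.

2.646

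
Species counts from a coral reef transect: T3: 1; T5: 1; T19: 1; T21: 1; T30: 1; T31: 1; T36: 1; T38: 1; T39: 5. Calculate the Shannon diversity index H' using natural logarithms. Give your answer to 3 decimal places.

1.946

Total N = 1+1+1+1+1+1+1+1+5 = 13, so the proportions are 0.07692, 0.07692, 0.07692, 0.07692, 0.07692, 0.07692, 0.07692, 0.07692, 0.38462 (working shown to 5 dp, full precision carried).
Each pᵢ ln pᵢ term: 0.07692×(-2.56495)=-0.19730, 0.07692×(-2.56495)=-0.19730, 0.07692×(-2.56495)=-0.19730, 0.07692×(-2.56495)=-0.19730, 0.07692×(-2.56495)=-0.19730, 0.07692×(-2.56495)=-0.19730, 0.07692×(-2.56495)=-0.19730, 0.07692×(-2.56495)=-0.19730, 0.38462×(-0.95551)=-0.36750.
Sum = -1.94593, so H' = 1.946.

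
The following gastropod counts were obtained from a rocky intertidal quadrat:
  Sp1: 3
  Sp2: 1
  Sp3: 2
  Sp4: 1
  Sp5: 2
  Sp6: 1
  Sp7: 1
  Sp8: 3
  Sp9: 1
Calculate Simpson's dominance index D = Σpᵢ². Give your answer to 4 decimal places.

Total N = 3+1+2+1+2+1+1+3+1 = 15, so the proportions are 0.2, 0.066667, 0.133333, 0.066667, 0.133333, 0.066667, 0.066667, 0.2, 0.066667 (working shown to 6 dp, full precision carried).
D = 0.2² + 0.066667² + 0.133333² + 0.066667² + 0.133333² + 0.066667² + 0.066667² + 0.2² + 0.066667² = 0.040000 + 0.004444 + 0.017778 + 0.004444 + 0.017778 + 0.004444 + 0.004444 + 0.040000 + 0.004444 = 0.137778.
To 4 decimal places, D = 0.1378.

0.1378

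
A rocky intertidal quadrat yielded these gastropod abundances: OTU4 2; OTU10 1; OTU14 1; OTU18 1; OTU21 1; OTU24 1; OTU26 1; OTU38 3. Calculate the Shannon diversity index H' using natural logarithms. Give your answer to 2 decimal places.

1.97

Total N = 2+1+1+1+1+1+1+3 = 11, so the proportions are 0.1818, 0.0909, 0.0909, 0.0909, 0.0909, 0.0909, 0.0909, 0.2727 (working shown to 4 dp, full precision carried).
Each pᵢ ln pᵢ term: 0.1818×(-1.7047)=-0.3100, 0.0909×(-2.3979)=-0.2180, 0.0909×(-2.3979)=-0.2180, 0.0909×(-2.3979)=-0.2180, 0.0909×(-2.3979)=-0.2180, 0.0909×(-2.3979)=-0.2180, 0.0909×(-2.3979)=-0.2180, 0.2727×(-1.2993)=-0.3543.
Sum = -1.9722, so H' = 1.97.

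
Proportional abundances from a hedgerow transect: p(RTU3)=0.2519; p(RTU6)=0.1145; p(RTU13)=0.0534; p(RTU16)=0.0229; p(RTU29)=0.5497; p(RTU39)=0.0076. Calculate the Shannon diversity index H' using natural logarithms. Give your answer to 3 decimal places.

1.204

Each pᵢ ln pᵢ term (working shown to 5 dp, full precision carried): 0.2519×(-1.37872)=-0.34730, 0.1145×(-2.16718)=-0.24814, 0.0534×(-2.92994)=-0.15646, 0.0229×(-3.77662)=-0.08648, 0.5497×(-0.59838)=-0.32893, 0.0076×(-4.87961)=-0.03709.
Sum = -1.20440, so H' = 1.204.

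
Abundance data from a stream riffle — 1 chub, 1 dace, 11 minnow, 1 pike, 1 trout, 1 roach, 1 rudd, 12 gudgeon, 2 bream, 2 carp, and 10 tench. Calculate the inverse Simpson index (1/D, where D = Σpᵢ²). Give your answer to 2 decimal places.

4.88

Total N = 1+1+11+1+1+1+1+12+2+2+10 = 43, so the proportions are 0.023256, 0.023256, 0.255814, 0.023256, 0.023256, 0.023256, 0.023256, 0.27907, 0.046512, 0.046512, 0.232558 (working shown to 6 dp, full precision carried).
D = 0.023256² + 0.023256² + 0.255814² + 0.023256² + 0.023256² + 0.023256² + 0.023256² + 0.27907² + 0.046512² + 0.046512² + 0.232558² = 0.000541 + 0.000541 + 0.065441 + 0.000541 + 0.000541 + 0.000541 + 0.000541 + 0.077880 + 0.002163 + 0.002163 + 0.054083 = 0.204976.
So 1/D = 4.8786, i.e. 4.88 to 2 decimal places.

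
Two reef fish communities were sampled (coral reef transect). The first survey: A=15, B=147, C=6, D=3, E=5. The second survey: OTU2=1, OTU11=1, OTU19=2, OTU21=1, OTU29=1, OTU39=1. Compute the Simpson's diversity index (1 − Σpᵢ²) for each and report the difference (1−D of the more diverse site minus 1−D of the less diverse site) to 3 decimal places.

0.523

The first survey: N=176, proportions 0.085227, 0.835227, 0.034091, 0.017045, 0.028409, giving 1−D = 0.292872 (working shown to 6 dp, full precision carried).
The second survey: N=7, proportions 0.142857, 0.142857, 0.285714, 0.142857, 0.142857, 0.142857, giving 1−D = 0.816327.
Difference = |0.292872 − 0.816327| = 0.523455, i.e. 0.523 to 3 decimal places.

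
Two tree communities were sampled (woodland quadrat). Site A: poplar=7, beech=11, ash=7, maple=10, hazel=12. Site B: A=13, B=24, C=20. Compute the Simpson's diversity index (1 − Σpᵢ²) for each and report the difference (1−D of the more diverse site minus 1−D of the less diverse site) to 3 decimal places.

Site A: N=47, proportions 0.14894, 0.23404, 0.14894, 0.21277, 0.25532, giving 1−D = 0.79040 (working shown to 5 dp, full precision carried).
Site B: N=57, proportions 0.22807, 0.42105, 0.35088, giving 1−D = 0.64758.
Difference = |0.79040 − 0.64758| = 0.14282, i.e. 0.143 to 3 decimal places.

0.143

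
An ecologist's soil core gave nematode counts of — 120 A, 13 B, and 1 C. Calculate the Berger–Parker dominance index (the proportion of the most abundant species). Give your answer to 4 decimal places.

0.8955

Total N = 120+13+1 = 134, so the proportions are 0.895522, 0.097015, 0.007463 (working shown to 6 dp, full precision carried).
The largest proportion is 0.895522, i.e. d = 0.8955 to 4 decimal places.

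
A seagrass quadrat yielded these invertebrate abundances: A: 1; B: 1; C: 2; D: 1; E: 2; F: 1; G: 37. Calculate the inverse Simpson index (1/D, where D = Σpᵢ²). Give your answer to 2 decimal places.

1.47

Total N = 1+1+2+1+2+1+37 = 45, so the proportions are 0.02222, 0.02222, 0.04444, 0.02222, 0.04444, 0.02222, 0.82222 (working shown to 5 dp, full precision carried).
D = 0.02222² + 0.02222² + 0.04444² + 0.02222² + 0.04444² + 0.02222² + 0.82222² = 0.00049 + 0.00049 + 0.00198 + 0.00049 + 0.00198 + 0.00049 + 0.67605 = 0.68198.
So 1/D = 1.4663, i.e. 1.47 to 2 decimal places.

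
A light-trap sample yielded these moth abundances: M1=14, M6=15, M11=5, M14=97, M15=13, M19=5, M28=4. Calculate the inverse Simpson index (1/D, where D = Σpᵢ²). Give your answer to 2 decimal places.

Total N = 14+15+5+97+13+5+4 = 153, so the proportions are 0.0915, 0.09804, 0.03268, 0.63399, 0.08497, 0.03268, 0.02614 (working shown to 5 dp, full precision carried).
D = 0.0915² + 0.09804² + 0.03268² + 0.63399² + 0.08497² + 0.03268² + 0.02614² = 0.00837 + 0.00961 + 0.00107 + 0.40194 + 0.00722 + 0.00107 + 0.00068 = 0.42996.
So 1/D = 2.3258, i.e. 2.33 to 2 decimal places.

2.33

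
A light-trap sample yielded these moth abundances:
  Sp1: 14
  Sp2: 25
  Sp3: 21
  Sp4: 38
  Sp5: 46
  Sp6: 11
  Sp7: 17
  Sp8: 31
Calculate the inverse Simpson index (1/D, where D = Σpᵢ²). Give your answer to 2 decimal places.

6.65

Total N = 14+25+21+38+46+11+17+31 = 203, so the proportions are 0.068966, 0.123153, 0.103448, 0.187192, 0.226601, 0.054187, 0.083744, 0.152709 (working shown to 6 dp, full precision carried).
D = 0.068966² + 0.123153² + 0.103448² + 0.187192² + 0.226601² + 0.054187² + 0.083744² + 0.152709² = 0.004756 + 0.015167 + 0.010702 + 0.035041 + 0.051348 + 0.002936 + 0.007013 + 0.023320 = 0.150283.
So 1/D = 6.6541, i.e. 6.65 to 2 decimal places.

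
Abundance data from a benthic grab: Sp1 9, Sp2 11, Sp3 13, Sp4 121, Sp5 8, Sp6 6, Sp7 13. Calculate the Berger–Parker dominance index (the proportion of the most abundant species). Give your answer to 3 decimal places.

0.669

Total N = 9+11+13+121+8+6+13 = 181, so the proportions are 0.04972, 0.06077, 0.07182, 0.66851, 0.0442, 0.03315, 0.07182 (working shown to 5 dp, full precision carried).
The largest proportion is 0.66851, i.e. d = 0.669 to 3 decimal places.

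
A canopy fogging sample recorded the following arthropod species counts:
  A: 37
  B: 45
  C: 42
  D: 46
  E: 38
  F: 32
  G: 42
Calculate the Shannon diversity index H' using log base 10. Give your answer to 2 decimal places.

0.84

Total N = 37+45+42+46+38+32+42 = 282, so the proportions are 0.1312, 0.1596, 0.1489, 0.1631, 0.1348, 0.1135, 0.1489 (working shown to 4 dp, full precision carried).
Each pᵢ log₁₀ pᵢ term: 0.1312×(-0.8820)=-0.1157, 0.1596×(-0.7970)=-0.1272, 0.1489×(-0.8270)=-0.1232, 0.1631×(-0.7875)=-0.1285, 0.1348×(-0.8705)=-0.1173, 0.1135×(-0.9451)=-0.1072, 0.1489×(-0.8270)=-0.1232.
Sum = -0.8423, so H' = 0.84.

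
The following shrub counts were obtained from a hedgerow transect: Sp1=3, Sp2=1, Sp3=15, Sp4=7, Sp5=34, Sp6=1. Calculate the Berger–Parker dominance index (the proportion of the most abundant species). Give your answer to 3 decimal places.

0.557

Total N = 3+1+15+7+34+1 = 61, so the proportions are 0.04918, 0.01639, 0.2459, 0.11475, 0.55738, 0.01639 (working shown to 5 dp, full precision carried).
The largest proportion is 0.55738, i.e. d = 0.557 to 3 decimal places.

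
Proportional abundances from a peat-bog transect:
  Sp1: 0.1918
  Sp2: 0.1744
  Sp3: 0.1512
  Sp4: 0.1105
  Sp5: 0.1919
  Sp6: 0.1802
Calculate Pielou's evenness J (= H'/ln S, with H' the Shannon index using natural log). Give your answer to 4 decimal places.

0.9912

H' = −Σ pᵢ ln pᵢ = −((-0.316720) + (-0.304573) + (-0.285640) + (-0.243403) + (-0.316785) + (-0.308807)) = 1.775926 (working shown to 6 dp, full precision carried).
With S = 6 species, ln S = 1.791759, so J = 1.775926/1.791759 = 0.991163, i.e. 0.9912 to 4 decimal places.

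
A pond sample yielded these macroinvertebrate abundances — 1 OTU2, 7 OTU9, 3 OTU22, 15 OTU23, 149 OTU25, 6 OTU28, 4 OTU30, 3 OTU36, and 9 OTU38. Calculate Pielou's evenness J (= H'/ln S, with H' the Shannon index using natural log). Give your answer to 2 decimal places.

0.46

Total N = 1+7+3+15+149+6+4+3+9 = 197, so the proportions are 0.0051, 0.0355, 0.0152, 0.0761, 0.7563, 0.0305, 0.0203, 0.0152, 0.0457 (working shown to 4 dp, full precision carried).
H' = −Σ pᵢ ln pᵢ = −((-0.0268) + (-0.1186) + (-0.0637) + (-0.1961) + (-0.2112) + (-0.1063) + (-0.0791) + (-0.0637) + (-0.1410)) = 1.0066.
With S = 9 species, ln S = 2.1972, so J = 1.0066/2.1972 = 0.4581, i.e. 0.46 to 2 decimal places.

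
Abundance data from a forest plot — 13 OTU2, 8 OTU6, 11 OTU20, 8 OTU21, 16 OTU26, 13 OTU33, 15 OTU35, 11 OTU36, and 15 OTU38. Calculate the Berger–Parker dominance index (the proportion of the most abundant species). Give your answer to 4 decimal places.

Total N = 13+8+11+8+16+13+15+11+15 = 110, so the proportions are 0.118182, 0.072727, 0.1, 0.072727, 0.145455, 0.118182, 0.136364, 0.1, 0.136364 (working shown to 6 dp, full precision carried).
The largest proportion is 0.145455, i.e. d = 0.1455 to 4 decimal places.

0.1455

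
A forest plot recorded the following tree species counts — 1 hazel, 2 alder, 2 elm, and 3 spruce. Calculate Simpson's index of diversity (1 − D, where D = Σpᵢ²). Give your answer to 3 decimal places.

0.719

Total N = 1+2+2+3 = 8, so the proportions are 0.125, 0.25, 0.25, 0.375 (working shown to 5 dp, full precision carried).
D = 0.125² + 0.25² + 0.25² + 0.375² = 0.01562 + 0.06250 + 0.06250 + 0.14062 = 0.28125.
So 1 − D = 0.71875, i.e. 0.719 to 3 decimal places.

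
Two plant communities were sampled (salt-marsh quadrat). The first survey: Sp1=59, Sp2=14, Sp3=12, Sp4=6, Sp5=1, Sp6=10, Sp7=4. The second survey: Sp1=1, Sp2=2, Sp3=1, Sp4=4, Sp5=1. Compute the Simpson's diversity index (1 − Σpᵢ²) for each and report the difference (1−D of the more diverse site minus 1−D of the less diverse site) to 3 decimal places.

0.070

The first survey: N=106, proportions 0.5566, 0.13208, 0.11321, 0.0566, 0.00943, 0.09434, 0.03774, giving 1−D = 0.64632 (working shown to 5 dp, full precision carried).
The second survey: N=9, proportions 0.11111, 0.22222, 0.11111, 0.44444, 0.11111, giving 1−D = 0.71605.
Difference = |0.64632 − 0.71605| = 0.06973, i.e. 0.070 to 3 decimal places.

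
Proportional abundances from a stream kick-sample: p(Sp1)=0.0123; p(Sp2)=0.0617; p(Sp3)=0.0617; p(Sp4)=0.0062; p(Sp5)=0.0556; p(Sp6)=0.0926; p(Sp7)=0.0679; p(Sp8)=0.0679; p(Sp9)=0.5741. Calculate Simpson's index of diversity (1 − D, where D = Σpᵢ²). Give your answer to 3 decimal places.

0.642

D = 0.0123² + 0.0617² + 0.0617² + 0.0062² + 0.0556² + 0.0926² + 0.0679² + 0.0679² + 0.5741² = 0.00015 + 0.00381 + 0.00381 + 0.00004 + 0.00309 + 0.00857 + 0.00461 + 0.00461 + 0.32959 = 0.35828 (working shown to 5 dp, full precision carried).
So 1 − D = 0.64172, i.e. 0.642 to 3 decimal places.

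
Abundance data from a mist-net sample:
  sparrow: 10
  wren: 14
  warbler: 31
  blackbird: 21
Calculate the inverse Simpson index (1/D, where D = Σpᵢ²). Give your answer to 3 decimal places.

3.402

Total N = 10+14+31+21 = 76, so the proportions are 0.1315789, 0.1842105, 0.4078947, 0.2763158 (working shown to 7 dp, full precision carried).
D = 0.1315789² + 0.1842105² + 0.4078947² + 0.2763158² = 0.0173130 + 0.0339335 + 0.1663781 + 0.0763504 = 0.2939751.
So 1/D = 3.40165, i.e. 3.402 to 3 decimal places.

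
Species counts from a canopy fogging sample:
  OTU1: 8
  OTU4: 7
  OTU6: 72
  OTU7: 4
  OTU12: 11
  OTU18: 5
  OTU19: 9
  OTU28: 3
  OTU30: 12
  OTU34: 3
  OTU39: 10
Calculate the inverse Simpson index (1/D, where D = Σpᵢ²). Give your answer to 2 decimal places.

Total N = 8+7+72+4+11+5+9+3+12+3+10 = 144, so the proportions are 0.055556, 0.048611, 0.5, 0.027778, 0.076389, 0.034722, 0.0625, 0.020833, 0.083333, 0.020833, 0.069444 (working shown to 6 dp, full precision carried).
D = 0.055556² + 0.048611² + 0.5² + 0.027778² + 0.076389² + 0.034722² + 0.0625² + 0.020833² + 0.083333² + 0.020833² + 0.069444² = 0.003086 + 0.002363 + 0.250000 + 0.000772 + 0.005835 + 0.001206 + 0.003906 + 0.000434 + 0.006944 + 0.000434 + 0.004823 = 0.279803.
So 1/D = 3.5739, i.e. 3.57 to 2 decimal places.

3.57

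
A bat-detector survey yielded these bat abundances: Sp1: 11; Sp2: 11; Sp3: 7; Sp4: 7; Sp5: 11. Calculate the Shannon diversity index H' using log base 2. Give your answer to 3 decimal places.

2.289

Total N = 11+11+7+7+11 = 47, so the proportions are 0.23404, 0.23404, 0.14894, 0.14894, 0.23404 (working shown to 5 dp, full precision carried).
Each pᵢ log₂ pᵢ term: 0.23404×(-2.09516)=-0.49036, 0.23404×(-2.09516)=-0.49036, 0.14894×(-2.74723)=-0.40916, 0.14894×(-2.74723)=-0.40916, 0.23404×(-2.09516)=-0.49036.
Sum = -2.28939, so H' = 2.289.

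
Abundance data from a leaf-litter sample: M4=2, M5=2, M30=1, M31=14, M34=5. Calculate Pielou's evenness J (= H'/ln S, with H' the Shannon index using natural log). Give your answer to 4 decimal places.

Total N = 2+2+1+14+5 = 24, so the proportions are 0.083333, 0.083333, 0.041667, 0.583333, 0.208333 (working shown to 6 dp, full precision carried).
H' = −Σ pᵢ ln pᵢ = −((-0.207076) + (-0.207076) + (-0.132419) + (-0.314415) + (-0.326795)) = 1.187780.
With S = 5 species, ln S = 1.609438, so J = 1.187780/1.609438 = 0.738009, i.e. 0.7380 to 4 decimal places.

0.7380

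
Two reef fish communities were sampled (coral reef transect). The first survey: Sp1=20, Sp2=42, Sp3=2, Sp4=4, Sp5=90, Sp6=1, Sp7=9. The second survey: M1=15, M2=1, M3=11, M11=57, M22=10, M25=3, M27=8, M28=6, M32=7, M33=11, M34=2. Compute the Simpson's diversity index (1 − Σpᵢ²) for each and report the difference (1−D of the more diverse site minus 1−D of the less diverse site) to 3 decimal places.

0.135

The first survey: N=168, proportions 0.119048, 0.25, 0.011905, 0.02381, 0.535714, 0.005952, 0.053571, giving 1−D = 0.632724 (working shown to 6 dp, full precision carried).
The second survey: N=131, proportions 0.114504, 0.007634, 0.083969, 0.435115, 0.076336, 0.022901, 0.061069, 0.045802, 0.053435, 0.083969, 0.015267, giving 1−D = 0.768137.
Difference = |0.632724 − 0.768137| = 0.135413, i.e. 0.135 to 3 decimal places.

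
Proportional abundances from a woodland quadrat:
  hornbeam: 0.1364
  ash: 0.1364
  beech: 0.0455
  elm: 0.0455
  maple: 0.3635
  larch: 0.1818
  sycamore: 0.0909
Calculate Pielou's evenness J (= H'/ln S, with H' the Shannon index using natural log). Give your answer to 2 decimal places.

0.88

H' = −Σ pᵢ ln pᵢ = −((-0.2717) + (-0.2717) + (-0.1406) + (-0.1406) + (-0.3679) + (-0.3099) + (-0.2180)) = 1.7204 (working shown to 4 dp, full precision carried).
With S = 7 species, ln S = 1.9459, so J = 1.7204/1.9459 = 0.8841, i.e. 0.88 to 2 decimal places.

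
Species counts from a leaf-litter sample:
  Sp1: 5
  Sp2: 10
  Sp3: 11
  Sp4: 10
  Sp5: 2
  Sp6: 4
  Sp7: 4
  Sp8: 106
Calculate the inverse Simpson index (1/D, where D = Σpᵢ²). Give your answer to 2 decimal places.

Total N = 5+10+11+10+2+4+4+106 = 152, so the proportions are 0.03289, 0.06579, 0.07237, 0.06579, 0.01316, 0.02632, 0.02632, 0.69737 (working shown to 5 dp, full precision carried).
D = 0.03289² + 0.06579² + 0.07237² + 0.06579² + 0.01316² + 0.02632² + 0.02632² + 0.69737² = 0.00108 + 0.00433 + 0.00524 + 0.00433 + 0.00017 + 0.00069 + 0.00069 + 0.48632 = 0.50286.
So 1/D = 1.9886, i.e. 1.99 to 2 decimal places.

1.99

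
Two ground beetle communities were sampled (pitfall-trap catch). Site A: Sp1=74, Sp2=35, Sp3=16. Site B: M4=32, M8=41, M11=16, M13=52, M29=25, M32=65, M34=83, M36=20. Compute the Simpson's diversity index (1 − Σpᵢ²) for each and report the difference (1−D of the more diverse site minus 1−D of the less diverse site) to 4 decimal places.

0.2857

Site A: N=125, proportions 0.592, 0.28, 0.128, giving 1−D = 0.554752 (working shown to 6 dp, full precision carried).
Site B: N=334, proportions 0.095808, 0.122754, 0.047904, 0.155689, 0.07485, 0.194611, 0.248503, 0.05988, giving 1−D = 0.840403.
Difference = |0.554752 − 0.840403| = 0.285651, i.e. 0.2857 to 4 decimal places.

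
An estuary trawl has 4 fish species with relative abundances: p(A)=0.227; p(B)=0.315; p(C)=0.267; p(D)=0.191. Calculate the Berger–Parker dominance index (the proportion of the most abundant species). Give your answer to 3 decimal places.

The largest proportion is 0.315, i.e. d = 0.315 to 3 decimal places.

0.315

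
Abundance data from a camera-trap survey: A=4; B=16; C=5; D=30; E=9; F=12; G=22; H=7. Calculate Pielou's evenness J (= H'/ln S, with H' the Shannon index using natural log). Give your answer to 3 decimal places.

0.904

Total N = 4+16+5+30+9+12+22+7 = 105, so the proportions are 0.0381, 0.15238, 0.04762, 0.28571, 0.08571, 0.11429, 0.20952, 0.06667 (working shown to 5 dp, full precision carried).
H' = −Σ pᵢ ln pᵢ = −((-0.12448) + (-0.28669) + (-0.14498) + (-0.35793) + (-0.21058) + (-0.24789) + (-0.32747) + (-0.18054)) = 1.88055.
With S = 8 species, ln S = 2.07944, so J = 1.88055/2.07944 = 0.90435, i.e. 0.904 to 3 decimal places.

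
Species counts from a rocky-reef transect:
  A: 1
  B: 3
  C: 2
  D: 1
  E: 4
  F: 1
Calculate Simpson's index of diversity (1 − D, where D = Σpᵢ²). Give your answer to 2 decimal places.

0.78

Total N = 1+3+2+1+4+1 = 12, so the proportions are 0.0833, 0.25, 0.1667, 0.0833, 0.3333, 0.0833 (working shown to 4 dp, full precision carried).
D = 0.0833² + 0.25² + 0.1667² + 0.0833² + 0.3333² + 0.0833² = 0.0069 + 0.0625 + 0.0278 + 0.0069 + 0.1111 + 0.0069 = 0.2222.
So 1 − D = 0.7778, i.e. 0.78 to 2 decimal places.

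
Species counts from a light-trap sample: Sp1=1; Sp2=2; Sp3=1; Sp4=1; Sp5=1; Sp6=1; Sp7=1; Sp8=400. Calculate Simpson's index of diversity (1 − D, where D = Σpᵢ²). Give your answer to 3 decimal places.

0.039

Total N = 1+2+1+1+1+1+1+400 = 408, so the proportions are 0.00245, 0.0049, 0.00245, 0.00245, 0.00245, 0.00245, 0.00245, 0.98039 (working shown to 5 dp, full precision carried).
D = 0.00245² + 0.0049² + 0.00245² + 0.00245² + 0.00245² + 0.00245² + 0.00245² + 0.98039² = 0.00001 + 0.00002 + 0.00001 + 0.00001 + 0.00001 + 0.00001 + 0.00001 + 0.96117 = 0.96123.
So 1 − D = 0.03877, i.e. 0.039 to 3 decimal places.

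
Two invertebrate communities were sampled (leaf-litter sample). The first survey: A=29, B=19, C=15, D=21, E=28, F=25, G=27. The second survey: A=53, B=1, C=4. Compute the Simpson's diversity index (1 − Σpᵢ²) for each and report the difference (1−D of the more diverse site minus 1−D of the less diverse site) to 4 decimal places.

0.6911

The first survey: N=164, proportions 0.176829, 0.115854, 0.091463, 0.128049, 0.170732, 0.152439, 0.164634, giving 1−D = 0.851056 (working shown to 6 dp, full precision carried).
The second survey: N=58, proportions 0.913793, 0.017241, 0.068966, giving 1−D = 0.159929.
Difference = |0.851056 − 0.159929| = 0.691127, i.e. 0.6911 to 4 decimal places.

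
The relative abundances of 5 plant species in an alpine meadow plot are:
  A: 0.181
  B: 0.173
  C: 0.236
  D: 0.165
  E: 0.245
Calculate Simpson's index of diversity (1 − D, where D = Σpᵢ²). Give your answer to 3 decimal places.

D = 0.181² + 0.173² + 0.236² + 0.165² + 0.245² = 0.03276 + 0.02993 + 0.05570 + 0.02723 + 0.06002 = 0.20564 (working shown to 5 dp, full precision carried).
So 1 − D = 0.79436, i.e. 0.794 to 3 decimal places.

0.794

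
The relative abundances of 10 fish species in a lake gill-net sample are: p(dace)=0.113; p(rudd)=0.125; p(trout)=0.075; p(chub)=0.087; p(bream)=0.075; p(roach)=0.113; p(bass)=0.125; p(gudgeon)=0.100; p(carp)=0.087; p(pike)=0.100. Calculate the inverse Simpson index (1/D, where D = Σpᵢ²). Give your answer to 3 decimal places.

D = 0.113² + 0.125² + 0.075² + 0.087² + 0.075² + 0.113² + 0.125² + 0.1² + 0.087² + 0.1² = 0.0127690 + 0.0156250 + 0.0056250 + 0.0075690 + 0.0056250 + 0.0127690 + 0.0156250 + 0.0100000 + 0.0075690 + 0.0100000 = 0.1031760 (working shown to 7 dp, full precision carried).
So 1/D = 9.69218, i.e. 9.692 to 3 decimal places.

9.692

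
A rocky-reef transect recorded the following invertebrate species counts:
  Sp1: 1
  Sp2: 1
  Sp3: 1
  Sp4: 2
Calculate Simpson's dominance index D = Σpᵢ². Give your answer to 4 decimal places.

0.2800

Total N = 1+1+1+2 = 5, so the proportions are 0.2, 0.2, 0.2, 0.4 (working shown to 6 dp, full precision carried).
D = 0.2² + 0.2² + 0.2² + 0.4² = 0.040000 + 0.040000 + 0.040000 + 0.160000 = 0.280000.
To 4 decimal places, D = 0.2800.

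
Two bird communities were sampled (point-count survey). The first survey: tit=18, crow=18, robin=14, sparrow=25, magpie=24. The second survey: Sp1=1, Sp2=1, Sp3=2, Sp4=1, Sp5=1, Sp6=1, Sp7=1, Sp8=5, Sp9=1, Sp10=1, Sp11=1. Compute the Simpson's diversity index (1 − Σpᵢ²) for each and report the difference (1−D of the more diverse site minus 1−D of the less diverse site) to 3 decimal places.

The first survey: N=99, proportions 0.18182, 0.18182, 0.14141, 0.25253, 0.24242, giving 1−D = 0.79135 (working shown to 5 dp, full precision carried).
The second survey: N=16, proportions 0.0625, 0.0625, 0.125, 0.0625, 0.0625, 0.0625, 0.0625, 0.3125, 0.0625, 0.0625, 0.0625, giving 1−D = 0.85156.
Difference = |0.79135 − 0.85156| = 0.06021, i.e. 0.060 to 3 decimal places.

0.060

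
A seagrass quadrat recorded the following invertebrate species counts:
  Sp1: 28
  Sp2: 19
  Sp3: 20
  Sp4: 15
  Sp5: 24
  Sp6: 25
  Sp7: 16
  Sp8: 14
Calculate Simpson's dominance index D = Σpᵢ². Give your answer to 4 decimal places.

Total N = 28+19+20+15+24+25+16+14 = 161, so the proportions are 0.173913, 0.118012, 0.124224, 0.093168, 0.149068, 0.15528, 0.099379, 0.086957 (working shown to 6 dp, full precision carried).
D = 0.173913² + 0.118012² + 0.124224² + 0.093168² + 0.149068² + 0.15528² + 0.099379² + 0.086957² = 0.030246 + 0.013927 + 0.015432 + 0.008680 + 0.022221 + 0.024112 + 0.009876 + 0.007561 = 0.132055.
To 4 decimal places, D = 0.1321.

0.1321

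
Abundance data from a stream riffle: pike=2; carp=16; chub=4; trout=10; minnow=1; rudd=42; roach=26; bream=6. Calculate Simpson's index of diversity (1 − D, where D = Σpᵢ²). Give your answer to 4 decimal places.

Total N = 2+16+4+10+1+42+26+6 = 107, so the proportions are 0.018692, 0.149533, 0.037383, 0.093458, 0.009346, 0.392523, 0.242991, 0.056075 (working shown to 6 dp, full precision carried).
D = 0.018692² + 0.149533² + 0.037383² + 0.093458² + 0.009346² + 0.392523² + 0.242991² + 0.056075² = 0.000349 + 0.022360 + 0.001398 + 0.008734 + 0.000087 + 0.154075 + 0.059044 + 0.003144 = 0.249192.
So 1 − D = 0.750808, i.e. 0.7508 to 4 decimal places.

0.7508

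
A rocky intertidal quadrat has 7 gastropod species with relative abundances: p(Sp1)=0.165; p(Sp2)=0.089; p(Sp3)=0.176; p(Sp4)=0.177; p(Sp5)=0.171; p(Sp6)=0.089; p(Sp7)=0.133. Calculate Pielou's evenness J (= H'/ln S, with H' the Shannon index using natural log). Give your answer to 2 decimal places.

H' = −Σ pᵢ ln pᵢ = −((-0.2973) + (-0.2153) + (-0.3058) + (-0.3065) + (-0.3020) + (-0.2153) + (-0.2683)) = 1.9105 (working shown to 4 dp, full precision carried).
With S = 7 species, ln S = 1.9459, so J = 1.9105/1.9459 = 0.9818, i.e. 0.98 to 2 decimal places.

0.98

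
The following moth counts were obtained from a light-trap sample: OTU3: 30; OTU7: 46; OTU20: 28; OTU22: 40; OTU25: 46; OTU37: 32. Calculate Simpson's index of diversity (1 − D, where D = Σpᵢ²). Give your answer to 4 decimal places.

Total N = 30+46+28+40+46+32 = 222, so the proportions are 0.135135, 0.207207, 0.126126, 0.18018, 0.207207, 0.144144 (working shown to 6 dp, full precision carried).
D = 0.135135² + 0.207207² + 0.126126² + 0.18018² + 0.207207² + 0.144144² = 0.018262 + 0.042935 + 0.015908 + 0.032465 + 0.042935 + 0.020778 = 0.173281.
So 1 − D = 0.826719, i.e. 0.8267 to 4 decimal places.

0.8267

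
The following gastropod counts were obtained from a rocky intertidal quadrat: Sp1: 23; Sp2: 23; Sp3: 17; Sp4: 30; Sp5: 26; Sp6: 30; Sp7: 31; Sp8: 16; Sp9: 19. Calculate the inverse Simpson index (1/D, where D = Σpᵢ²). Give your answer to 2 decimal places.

Total N = 23+23+17+30+26+30+31+16+19 = 215, so the proportions are 0.106977, 0.106977, 0.07907, 0.139535, 0.12093, 0.139535, 0.144186, 0.074419, 0.088372 (working shown to 6 dp, full precision carried).
D = 0.106977² + 0.106977² + 0.07907² + 0.139535² + 0.12093² + 0.139535² + 0.144186² + 0.074419² + 0.088372² = 0.011444 + 0.011444 + 0.006252 + 0.019470 + 0.014624 + 0.019470 + 0.020790 + 0.005538 + 0.007810 = 0.116842.
So 1/D = 8.5586, i.e. 8.56 to 2 decimal places.

8.56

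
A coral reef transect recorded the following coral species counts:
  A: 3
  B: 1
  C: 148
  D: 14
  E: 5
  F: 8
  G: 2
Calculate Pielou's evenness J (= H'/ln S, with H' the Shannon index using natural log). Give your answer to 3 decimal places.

0.383

Total N = 3+1+148+14+5+8+2 = 181, so the proportions are 0.01657, 0.00552, 0.81768, 0.07735, 0.02762, 0.0442, 0.01105 (working shown to 5 dp, full precision carried).
H' = −Σ pᵢ ln pᵢ = −((-0.06795) + (-0.02872) + (-0.16459) + (-0.19797) + (-0.09915) + (-0.13786) + (-0.04978)) = 0.74602.
With S = 7 species, ln S = 1.94591, so J = 0.74602/1.94591 = 0.38338, i.e. 0.383 to 3 decimal places.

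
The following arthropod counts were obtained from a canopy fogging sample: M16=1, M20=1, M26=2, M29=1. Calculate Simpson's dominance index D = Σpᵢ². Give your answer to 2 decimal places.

0.28

Total N = 1+1+2+1 = 5, so the proportions are 0.2, 0.2, 0.4, 0.2 (working shown to 4 dp, full precision carried).
D = 0.2² + 0.2² + 0.4² + 0.2² = 0.0400 + 0.0400 + 0.1600 + 0.0400 = 0.2800.
To 2 decimal places, D = 0.28.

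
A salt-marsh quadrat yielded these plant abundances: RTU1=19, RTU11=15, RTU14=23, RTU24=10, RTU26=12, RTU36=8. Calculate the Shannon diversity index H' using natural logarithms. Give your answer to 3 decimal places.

1.728

Total N = 19+15+23+10+12+8 = 87, so the proportions are 0.21839, 0.17241, 0.26437, 0.11494, 0.13793, 0.09195 (working shown to 5 dp, full precision carried).
Each pᵢ ln pᵢ term: 0.21839×(-1.52147)=-0.33227, 0.17241×(-1.75786)=-0.30308, 0.26437×(-1.33041)=-0.35172, 0.11494×(-2.16332)=-0.24866, 0.13793×(-1.98100)=-0.27324, 0.09195×(-2.38647)=-0.21945.
Sum = -1.72842, so H' = 1.728.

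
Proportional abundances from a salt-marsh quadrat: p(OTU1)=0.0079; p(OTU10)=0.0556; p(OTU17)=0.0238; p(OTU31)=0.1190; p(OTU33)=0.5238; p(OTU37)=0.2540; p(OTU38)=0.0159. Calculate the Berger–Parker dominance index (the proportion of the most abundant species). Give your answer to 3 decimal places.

0.524

The largest proportion is 0.5238, i.e. d = 0.524 to 3 decimal places.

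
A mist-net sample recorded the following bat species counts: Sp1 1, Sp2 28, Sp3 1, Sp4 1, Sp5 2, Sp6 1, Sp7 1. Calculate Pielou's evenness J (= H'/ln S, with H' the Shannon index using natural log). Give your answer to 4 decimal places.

Total N = 1+28+1+1+2+1+1 = 35, so the proportions are 0.028571, 0.8, 0.028571, 0.028571, 0.057143, 0.028571, 0.028571 (working shown to 6 dp, full precision carried).
H' = −Σ pᵢ ln pᵢ = −((-0.101581) + (-0.178515) + (-0.101581) + (-0.101581) + (-0.163554) + (-0.101581) + (-0.101581)) = 0.849976.
With S = 7 species, ln S = 1.945910, so J = 0.849976/1.945910 = 0.436801, i.e. 0.4368 to 4 decimal places.

0.4368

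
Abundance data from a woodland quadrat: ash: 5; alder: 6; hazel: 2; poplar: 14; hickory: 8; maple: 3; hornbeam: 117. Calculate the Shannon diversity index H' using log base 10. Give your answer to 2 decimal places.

0.41

Total N = 5+6+2+14+8+3+117 = 155, so the proportions are 0.0323, 0.0387, 0.0129, 0.0903, 0.0516, 0.0194, 0.7548 (working shown to 4 dp, full precision carried).
Each pᵢ log₁₀ pᵢ term: 0.0323×(-1.4914)=-0.0481, 0.0387×(-1.4122)=-0.0547, 0.0129×(-1.8893)=-0.0244, 0.0903×(-1.0442)=-0.0943, 0.0516×(-1.2872)=-0.0664, 0.0194×(-1.7132)=-0.0332, 0.7548×(-0.1221)=-0.0922.
Sum = -0.4133, so H' = 0.41.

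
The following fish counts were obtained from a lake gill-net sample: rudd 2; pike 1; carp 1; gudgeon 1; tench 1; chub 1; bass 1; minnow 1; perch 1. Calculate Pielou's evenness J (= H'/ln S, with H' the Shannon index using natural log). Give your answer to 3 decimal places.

Total N = 2+1+1+1+1+1+1+1+1 = 10, so the proportions are 0.2, 0.1, 0.1, 0.1, 0.1, 0.1, 0.1, 0.1, 0.1 (working shown to 5 dp, full precision carried).
H' = −Σ pᵢ ln pᵢ = −((-0.32189) + (-0.23026) + (-0.23026) + (-0.23026) + (-0.23026) + (-0.23026) + (-0.23026) + (-0.23026) + (-0.23026)) = 2.16396.
With S = 9 species, ln S = 2.19722, so J = 2.16396/2.19722 = 0.98486, i.e. 0.985 to 3 decimal places.

0.985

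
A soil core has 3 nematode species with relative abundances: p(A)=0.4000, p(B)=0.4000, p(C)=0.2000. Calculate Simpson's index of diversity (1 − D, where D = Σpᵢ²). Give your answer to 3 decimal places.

0.640

D = 0.4² + 0.4² + 0.2² = 0.16000 + 0.16000 + 0.04000 = 0.36000 (working shown to 5 dp, full precision carried).
So 1 − D = 0.64000, i.e. 0.640 to 3 decimal places.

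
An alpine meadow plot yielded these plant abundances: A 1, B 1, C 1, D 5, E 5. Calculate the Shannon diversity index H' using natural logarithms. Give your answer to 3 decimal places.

1.327

Total N = 1+1+1+5+5 = 13, so the proportions are 0.07692, 0.07692, 0.07692, 0.38462, 0.38462 (working shown to 5 dp, full precision carried).
Each pᵢ ln pᵢ term: 0.07692×(-2.56495)=-0.19730, 0.07692×(-2.56495)=-0.19730, 0.07692×(-2.56495)=-0.19730, 0.38462×(-0.95551)=-0.36750, 0.38462×(-0.95551)=-0.36750.
Sum = -1.32692, so H' = 1.327.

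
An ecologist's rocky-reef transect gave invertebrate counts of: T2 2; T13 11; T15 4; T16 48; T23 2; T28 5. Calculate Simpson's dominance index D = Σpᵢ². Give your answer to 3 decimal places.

0.477

Total N = 2+11+4+48+2+5 = 72, so the proportions are 0.02778, 0.15278, 0.05556, 0.66667, 0.02778, 0.06944 (working shown to 5 dp, full precision carried).
D = 0.02778² + 0.15278² + 0.05556² + 0.66667² + 0.02778² + 0.06944² = 0.00077 + 0.02334 + 0.00309 + 0.44444 + 0.00077 + 0.00482 = 0.47724.
To 3 decimal places, D = 0.477.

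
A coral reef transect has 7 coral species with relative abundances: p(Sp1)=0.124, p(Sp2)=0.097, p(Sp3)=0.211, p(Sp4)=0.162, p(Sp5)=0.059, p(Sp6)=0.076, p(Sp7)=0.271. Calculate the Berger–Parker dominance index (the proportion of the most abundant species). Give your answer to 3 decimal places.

The largest proportion is 0.271, i.e. d = 0.271 to 3 decimal places.

0.271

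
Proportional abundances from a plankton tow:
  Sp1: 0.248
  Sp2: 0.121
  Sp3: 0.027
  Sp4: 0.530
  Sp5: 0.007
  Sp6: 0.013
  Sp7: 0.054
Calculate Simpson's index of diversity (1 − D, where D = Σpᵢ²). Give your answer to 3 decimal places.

0.639

D = 0.248² + 0.121² + 0.027² + 0.53² + 0.007² + 0.013² + 0.054² = 0.06150 + 0.01464 + 0.00073 + 0.28090 + 0.00005 + 0.00017 + 0.00292 = 0.36091 (working shown to 5 dp, full precision carried).
So 1 − D = 0.63909, i.e. 0.639 to 3 decimal places.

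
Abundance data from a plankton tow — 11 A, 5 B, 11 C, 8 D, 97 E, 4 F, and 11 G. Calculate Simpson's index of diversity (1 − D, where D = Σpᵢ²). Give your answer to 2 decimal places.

Total N = 11+5+11+8+97+4+11 = 147, so the proportions are 0.0748, 0.034, 0.0748, 0.0544, 0.6599, 0.0272, 0.0748 (working shown to 4 dp, full precision carried).
D = 0.0748² + 0.034² + 0.0748² + 0.0544² + 0.6599² + 0.0272² + 0.0748² = 0.0056 + 0.0012 + 0.0056 + 0.0030 + 0.4354 + 0.0007 + 0.0056 = 0.4571.
So 1 − D = 0.5429, i.e. 0.54 to 2 decimal places.

0.54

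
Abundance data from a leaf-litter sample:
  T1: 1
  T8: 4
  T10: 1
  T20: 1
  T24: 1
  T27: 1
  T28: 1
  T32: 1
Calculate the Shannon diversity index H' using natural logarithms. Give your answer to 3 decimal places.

1.894

Total N = 1+4+1+1+1+1+1+1 = 11, so the proportions are 0.09091, 0.36364, 0.09091, 0.09091, 0.09091, 0.09091, 0.09091, 0.09091 (working shown to 5 dp, full precision carried).
Each pᵢ ln pᵢ term: 0.09091×(-2.39790)=-0.21799, 0.36364×(-1.01160)=-0.36785, 0.09091×(-2.39790)=-0.21799, 0.09091×(-2.39790)=-0.21799, 0.09091×(-2.39790)=-0.21799, 0.09091×(-2.39790)=-0.21799, 0.09091×(-2.39790)=-0.21799, 0.09091×(-2.39790)=-0.21799.
Sum = -1.89379, so H' = 1.894.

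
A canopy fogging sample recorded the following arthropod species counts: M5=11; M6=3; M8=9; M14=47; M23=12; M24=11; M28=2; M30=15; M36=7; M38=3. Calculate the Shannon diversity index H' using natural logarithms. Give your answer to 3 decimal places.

Total N = 11+3+9+47+12+11+2+15+7+3 = 120, so the proportions are 0.09167, 0.025, 0.075, 0.39167, 0.1, 0.09167, 0.01667, 0.125, 0.05833, 0.025 (working shown to 5 dp, full precision carried).
Each pᵢ ln pᵢ term: 0.09167×(-2.38960)=-0.21905, 0.025×(-3.68888)=-0.09222, 0.075×(-2.59027)=-0.19427, 0.39167×(-0.93734)=-0.36713, 0.1×(-2.30259)=-0.23026, 0.09167×(-2.38960)=-0.21905, 0.01667×(-4.09434)=-0.06824, 0.125×(-2.07944)=-0.25993, 0.05833×(-2.84158)=-0.16576, 0.025×(-3.68888)=-0.09222.
Sum = -1.90812, so H' = 1.908.

1.908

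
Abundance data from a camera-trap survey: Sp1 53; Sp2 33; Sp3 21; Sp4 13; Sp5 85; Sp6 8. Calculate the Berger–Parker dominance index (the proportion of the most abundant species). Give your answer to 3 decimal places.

0.399

Total N = 53+33+21+13+85+8 = 213, so the proportions are 0.24883, 0.15493, 0.09859, 0.06103, 0.39906, 0.03756 (working shown to 5 dp, full precision carried).
The largest proportion is 0.39906, i.e. d = 0.399 to 3 decimal places.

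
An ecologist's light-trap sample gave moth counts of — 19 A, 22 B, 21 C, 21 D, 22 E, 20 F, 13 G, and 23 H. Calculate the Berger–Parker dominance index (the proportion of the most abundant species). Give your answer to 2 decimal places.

Total N = 19+22+21+21+22+20+13+23 = 161, so the proportions are 0.118, 0.1366, 0.1304, 0.1304, 0.1366, 0.1242, 0.0807, 0.1429 (working shown to 4 dp, full precision carried).
The largest proportion is 0.1429, i.e. d = 0.14 to 2 decimal places.

0.14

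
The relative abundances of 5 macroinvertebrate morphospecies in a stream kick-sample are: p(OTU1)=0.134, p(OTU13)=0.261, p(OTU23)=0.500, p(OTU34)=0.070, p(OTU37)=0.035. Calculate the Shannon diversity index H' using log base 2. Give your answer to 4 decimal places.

1.8322

Each pᵢ log₂ pᵢ term (working shown to 6 dp, full precision carried): 0.134×(-2.899695)=-0.388559, 0.261×(-1.937878)=-0.505786, 0.5×(-1.000000)=-0.500000, 0.07×(-3.836501)=-0.268555, 0.035×(-4.836501)=-0.169278.
Sum = -1.832178, so H' = 1.8322.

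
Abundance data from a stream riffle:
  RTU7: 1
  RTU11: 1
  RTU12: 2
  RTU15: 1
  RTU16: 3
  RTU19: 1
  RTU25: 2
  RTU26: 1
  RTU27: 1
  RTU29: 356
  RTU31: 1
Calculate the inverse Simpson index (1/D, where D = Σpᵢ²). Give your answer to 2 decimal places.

1.08

Total N = 1+1+2+1+3+1+2+1+1+356+1 = 370, so the proportions are 0.0027, 0.0027, 0.00541, 0.0027, 0.00811, 0.0027, 0.00541, 0.0027, 0.0027, 0.96216, 0.0027 (working shown to 5 dp, full precision carried).
D = 0.0027² + 0.0027² + 0.00541² + 0.0027² + 0.00811² + 0.0027² + 0.00541² + 0.0027² + 0.0027² + 0.96216² + 0.0027² = 0.00001 + 0.00001 + 0.00003 + 0.00001 + 0.00007 + 0.00001 + 0.00003 + 0.00001 + 0.00001 + 0.92576 + 0.00001 = 0.92593.
So 1/D = 1.0800, i.e. 1.08 to 2 decimal places.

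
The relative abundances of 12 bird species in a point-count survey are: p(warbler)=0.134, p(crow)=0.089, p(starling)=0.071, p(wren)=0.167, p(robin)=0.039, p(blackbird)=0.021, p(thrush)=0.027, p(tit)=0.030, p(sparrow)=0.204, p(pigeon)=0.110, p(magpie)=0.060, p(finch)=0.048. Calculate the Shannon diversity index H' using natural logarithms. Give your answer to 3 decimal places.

2.263

Each pᵢ ln pᵢ term (working shown to 5 dp, full precision carried): 0.134×(-2.00992)=-0.26933, 0.089×(-2.41912)=-0.21530, 0.071×(-2.64508)=-0.18780, 0.167×(-1.78976)=-0.29889, 0.039×(-3.24419)=-0.12652, 0.021×(-3.86323)=-0.08113, 0.027×(-3.61192)=-0.09752, 0.03×(-3.50656)=-0.10520, 0.204×(-1.58964)=-0.32429, 0.11×(-2.20727)=-0.24280, 0.06×(-2.81341)=-0.16880, 0.048×(-3.03655)=-0.14575.
Sum = -2.26334, so H' = 2.263.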